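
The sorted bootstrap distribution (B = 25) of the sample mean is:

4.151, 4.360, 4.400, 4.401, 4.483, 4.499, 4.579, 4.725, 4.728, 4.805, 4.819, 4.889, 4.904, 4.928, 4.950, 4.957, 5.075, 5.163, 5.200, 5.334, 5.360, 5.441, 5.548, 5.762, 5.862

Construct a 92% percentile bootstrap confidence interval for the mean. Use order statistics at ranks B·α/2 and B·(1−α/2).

α = 0.08; lower rank = 25 × 0.040 = 1; upper rank = 25 × 0.960 = 24.
The 1st smallest replicate is 4.151; the 24th is 5.762.

(4.151, 5.762)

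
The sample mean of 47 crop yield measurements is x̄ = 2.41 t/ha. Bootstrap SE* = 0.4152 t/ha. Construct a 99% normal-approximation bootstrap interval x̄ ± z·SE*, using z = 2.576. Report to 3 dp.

Margin = 2.576 × 0.4152 = 1.0696
Interval: 2.41 ± 1.0696

(1.340, 3.480)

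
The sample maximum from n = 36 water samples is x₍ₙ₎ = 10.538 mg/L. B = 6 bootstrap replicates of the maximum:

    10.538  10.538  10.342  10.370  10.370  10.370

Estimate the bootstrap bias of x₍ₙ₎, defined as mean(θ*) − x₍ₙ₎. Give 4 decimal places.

mean(θ*) = (10.538 + 10.538 + 10.342 + 10.370 + 10.370 + 10.370) / 6 = 10.42133
bias = 10.42133 − 10.538

bias = −0.1167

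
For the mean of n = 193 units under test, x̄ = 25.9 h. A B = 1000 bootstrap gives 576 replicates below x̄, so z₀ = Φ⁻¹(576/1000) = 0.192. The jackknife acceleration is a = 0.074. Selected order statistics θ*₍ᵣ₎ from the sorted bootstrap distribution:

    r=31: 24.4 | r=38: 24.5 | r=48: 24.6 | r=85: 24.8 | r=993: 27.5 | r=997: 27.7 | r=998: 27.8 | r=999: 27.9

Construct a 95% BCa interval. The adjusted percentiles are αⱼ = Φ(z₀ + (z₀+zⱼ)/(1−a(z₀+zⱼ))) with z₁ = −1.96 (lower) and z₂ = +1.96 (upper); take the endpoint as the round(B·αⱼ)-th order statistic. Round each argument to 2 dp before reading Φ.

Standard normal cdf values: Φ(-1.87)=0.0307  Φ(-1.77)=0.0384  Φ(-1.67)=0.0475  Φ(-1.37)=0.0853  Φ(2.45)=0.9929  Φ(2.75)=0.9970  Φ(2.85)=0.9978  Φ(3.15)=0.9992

(24.8, 27.7)

Lower: z₀ + z₁ = 0.192 + (-1.960) = -1.768; 1 − a(z₀+z₁) = 1 − (0.074)(-1.768) = 1.1308; argument = 0.192 + (-1.768)/1.1308 = -1.3715 → -1.37.
α₁ = Φ(-1.37) = 0.0853; rank = round(1000 × 0.0853) = 85; θ*₍85₎ = 24.8.
Upper: z₀ + z₂ = 2.152; 1 − a(z₀+z₂) = 0.8408; argument = 2.7516 → 2.75; α₂ = 0.9970; rank = 997; θ*₍997₎ = 27.7.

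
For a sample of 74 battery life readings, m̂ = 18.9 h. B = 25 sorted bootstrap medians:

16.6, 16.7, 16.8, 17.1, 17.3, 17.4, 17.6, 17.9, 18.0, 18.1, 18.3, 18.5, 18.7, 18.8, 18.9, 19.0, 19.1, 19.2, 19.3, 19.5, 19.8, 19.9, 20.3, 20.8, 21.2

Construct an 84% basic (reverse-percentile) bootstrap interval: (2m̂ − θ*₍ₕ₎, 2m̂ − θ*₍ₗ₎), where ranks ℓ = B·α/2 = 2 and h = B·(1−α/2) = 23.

(17.5, 21.1)

Percentile endpoints at ranks 2 and 23: θ*₍2₎ = 16.7, θ*₍23₎ = 20.3.
Basic interval reflects these around m̂:
  lower = 2 × 18.9 − 20.3 = 17.5
  upper = 2 × 18.9 − 16.7 = 21.1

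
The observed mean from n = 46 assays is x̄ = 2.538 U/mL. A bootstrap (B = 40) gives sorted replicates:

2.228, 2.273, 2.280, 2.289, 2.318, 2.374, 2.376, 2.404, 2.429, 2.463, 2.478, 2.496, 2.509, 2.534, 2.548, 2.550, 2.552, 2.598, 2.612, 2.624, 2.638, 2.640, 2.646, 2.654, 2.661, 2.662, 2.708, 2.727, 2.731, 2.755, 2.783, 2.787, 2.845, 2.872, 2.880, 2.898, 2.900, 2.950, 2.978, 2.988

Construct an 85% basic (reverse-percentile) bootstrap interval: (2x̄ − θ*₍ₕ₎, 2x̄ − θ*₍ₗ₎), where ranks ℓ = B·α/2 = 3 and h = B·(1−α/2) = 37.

Percentile endpoints at ranks 3 and 37: θ*₍3₎ = 2.280, θ*₍37₎ = 2.900.
Basic interval reflects these around x̄:
  lower = 2 × 2.538 − 2.900 = 2.176
  upper = 2 × 2.538 − 2.280 = 2.796

(2.176, 2.796)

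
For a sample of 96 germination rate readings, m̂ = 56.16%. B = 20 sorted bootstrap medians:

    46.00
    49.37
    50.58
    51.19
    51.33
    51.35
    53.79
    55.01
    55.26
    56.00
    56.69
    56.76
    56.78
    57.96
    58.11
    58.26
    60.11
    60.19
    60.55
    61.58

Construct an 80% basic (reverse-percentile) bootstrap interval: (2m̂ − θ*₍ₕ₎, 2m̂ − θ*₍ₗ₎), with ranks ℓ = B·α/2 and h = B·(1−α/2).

Percentile endpoints at ranks 2 and 18: θ*₍2₎ = 49.37, θ*₍18₎ = 60.19.
Basic interval reflects these around m̂:
  lower = 2 × 56.16 − 60.19 = 52.13
  upper = 2 × 56.16 − 49.37 = 62.95

(52.13, 62.95)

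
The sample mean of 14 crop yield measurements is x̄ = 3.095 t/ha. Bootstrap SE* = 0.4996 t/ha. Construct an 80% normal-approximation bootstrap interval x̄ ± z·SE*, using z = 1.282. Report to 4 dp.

(2.4545, 3.7355)

Margin = 1.282 × 0.4996 = 0.64049
Interval: 3.095 ± 0.64049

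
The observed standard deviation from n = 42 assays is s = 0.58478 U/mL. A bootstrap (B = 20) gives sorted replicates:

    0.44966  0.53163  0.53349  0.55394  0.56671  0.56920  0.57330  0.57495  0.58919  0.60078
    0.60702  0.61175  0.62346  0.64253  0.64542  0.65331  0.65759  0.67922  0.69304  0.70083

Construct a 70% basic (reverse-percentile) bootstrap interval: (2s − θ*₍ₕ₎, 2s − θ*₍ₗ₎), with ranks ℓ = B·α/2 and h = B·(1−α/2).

Percentile endpoints at ranks 3 and 17: θ*₍3₎ = 0.53349, θ*₍17₎ = 0.65759.
Basic interval reflects these around s:
  lower = 2 × 0.58478 − 0.65759 = 0.51197
  upper = 2 × 0.58478 − 0.53349 = 0.63607

(0.51197, 0.63607)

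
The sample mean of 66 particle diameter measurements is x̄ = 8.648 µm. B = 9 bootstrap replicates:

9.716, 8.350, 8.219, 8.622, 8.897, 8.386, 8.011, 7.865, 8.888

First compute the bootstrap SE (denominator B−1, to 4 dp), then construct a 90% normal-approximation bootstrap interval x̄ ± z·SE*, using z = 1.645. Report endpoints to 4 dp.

(7.7219, 9.5741)

Mean of replicates = 8.5504; sum of squared deviations = 2.5356; SE* = √(2.5356/8) = 0.5630
Margin = 1.645 × 0.5630 = 0.92613
Interval: 8.648 ± 0.92613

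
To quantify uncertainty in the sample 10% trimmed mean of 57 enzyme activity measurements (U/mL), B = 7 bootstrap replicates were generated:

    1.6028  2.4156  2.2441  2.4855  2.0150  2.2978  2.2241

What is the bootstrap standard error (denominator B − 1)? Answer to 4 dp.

SE* = 0.2969

Bootstrap SE is the standard deviation of the 7 replicate 10% trimmed means.
Mean of replicates: (1.6028 + 2.4156 + 2.2441 + 2.4855 + 2.0150 + 2.2978 + 2.2241) / 7 = 15.284900 / 7 = 2.183557
Sum of squared deviations: (−0.580757)² + (+0.232043)² + (+0.060543)² + (+0.301943)² + (−0.168557)² + (+0.114243)² + (+0.040543)² = 0.529064
Variance = 0.529064 / 6 = 0.088177
SE* = √0.088177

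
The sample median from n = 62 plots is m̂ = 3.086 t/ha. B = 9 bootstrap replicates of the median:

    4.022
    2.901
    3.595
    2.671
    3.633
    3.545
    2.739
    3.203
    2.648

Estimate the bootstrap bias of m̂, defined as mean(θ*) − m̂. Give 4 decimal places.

mean(θ*) = (4.022 + 2.901 + 3.595 + 2.671 + 3.633 + 3.545 + 2.739 + 3.203 + 2.648) / 9 = 3.21744
bias = 3.21744 − 3.086

bias = +0.1314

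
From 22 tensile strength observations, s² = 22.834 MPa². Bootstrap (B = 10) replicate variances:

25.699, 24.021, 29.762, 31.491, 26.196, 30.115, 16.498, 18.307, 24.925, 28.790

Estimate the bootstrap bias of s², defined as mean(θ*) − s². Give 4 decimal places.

mean(θ*) = (25.699 + 24.021 + 29.762 + 31.491 + 26.196 + 30.115 + 16.498 + 18.307 + 24.925 + 28.790) / 10 = 25.58040
bias = 25.58040 − 22.834

bias = +2.7464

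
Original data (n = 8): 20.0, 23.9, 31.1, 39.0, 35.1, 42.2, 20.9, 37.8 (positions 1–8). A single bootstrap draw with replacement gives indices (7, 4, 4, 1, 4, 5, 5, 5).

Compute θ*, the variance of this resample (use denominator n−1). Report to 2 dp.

θ* = 62.37

Resample values: 20.9, 39.0, 39.0, 20.0, 39.0, 35.1, 35.1, 35.1.
Mean = 32.9000; sum of squared deviations = 436.5600
s² = 436.5600 / 7 = 62.3657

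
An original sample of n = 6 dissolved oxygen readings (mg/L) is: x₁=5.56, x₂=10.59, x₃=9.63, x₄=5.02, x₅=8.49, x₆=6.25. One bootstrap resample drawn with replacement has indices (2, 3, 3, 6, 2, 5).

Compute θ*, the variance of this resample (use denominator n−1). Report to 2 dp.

θ* = 2.69

Resample values: 10.59, 9.63, 9.63, 6.25, 10.59, 8.49.
Mean = 9.1967; sum of squared deviations = 13.4405
s² = 13.4405 / 5 = 2.6881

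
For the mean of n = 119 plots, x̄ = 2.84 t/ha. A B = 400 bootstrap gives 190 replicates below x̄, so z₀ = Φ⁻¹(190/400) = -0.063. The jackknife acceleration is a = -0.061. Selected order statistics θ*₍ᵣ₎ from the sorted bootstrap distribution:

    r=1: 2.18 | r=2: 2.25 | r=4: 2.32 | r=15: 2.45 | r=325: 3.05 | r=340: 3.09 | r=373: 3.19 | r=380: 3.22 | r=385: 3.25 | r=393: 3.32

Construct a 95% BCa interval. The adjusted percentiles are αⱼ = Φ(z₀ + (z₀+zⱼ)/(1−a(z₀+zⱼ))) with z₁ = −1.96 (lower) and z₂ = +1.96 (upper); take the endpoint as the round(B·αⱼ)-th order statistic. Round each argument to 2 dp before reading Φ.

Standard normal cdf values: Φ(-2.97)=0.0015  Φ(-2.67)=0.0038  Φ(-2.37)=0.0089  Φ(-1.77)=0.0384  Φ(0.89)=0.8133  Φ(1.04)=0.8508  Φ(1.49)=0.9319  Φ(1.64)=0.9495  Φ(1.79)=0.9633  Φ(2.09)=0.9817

Lower: z₀ + z₁ = -0.063 + (-1.960) = -2.023; 1 − a(z₀+z₁) = 1 − (-0.061)(-2.023) = 0.8766; argument = -0.063 + (-2.023)/0.8766 = -2.3708 → -2.37.
α₁ = Φ(-2.37) = 0.0089; rank = round(400 × 0.0089) = 4; θ*₍4₎ = 2.32.
Upper: z₀ + z₂ = 1.897; 1 − a(z₀+z₂) = 1.1157; argument = 1.6373 → 1.64; α₂ = 0.9495; rank = 380; θ*₍380₎ = 3.22.

(2.32, 3.22)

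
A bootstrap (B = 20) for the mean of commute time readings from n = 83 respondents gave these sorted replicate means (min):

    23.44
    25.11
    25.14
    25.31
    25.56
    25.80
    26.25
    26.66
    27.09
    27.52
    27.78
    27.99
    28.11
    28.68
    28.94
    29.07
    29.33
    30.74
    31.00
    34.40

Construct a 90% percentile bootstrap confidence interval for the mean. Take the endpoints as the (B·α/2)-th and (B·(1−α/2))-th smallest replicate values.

(23.44, 31.00)

α = 0.10; lower rank = 20 × 0.050 = 1; upper rank = 20 × 0.950 = 19.
The 1st smallest replicate is 23.44; the 19th is 31.00.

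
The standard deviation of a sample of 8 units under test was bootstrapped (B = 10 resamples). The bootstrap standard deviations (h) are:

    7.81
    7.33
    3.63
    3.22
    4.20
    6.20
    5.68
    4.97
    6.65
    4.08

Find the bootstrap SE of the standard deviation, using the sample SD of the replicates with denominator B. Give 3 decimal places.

Bootstrap SE is the standard deviation of the 10 replicate standard deviations.
Mean of replicates: (7.81 + 7.33 + 3.63 + 3.22 + 4.20 + 6.20 + 5.68 + 4.97 + 6.65 + 4.08) / 10 = 53.7700 / 10 = 5.3770
Sum of squared deviations: (+2.4330)² + (+1.9530)² + (−1.7470)² + (−2.1570)² + (−1.1770)² + (+0.8230)² + (+0.3030)² + (−0.4070)² + (+1.2730)² + (−1.2970)² = 23.0612
Variance = 23.0612 / 10 = 2.3061
SE* = √2.3061

SE* = 1.519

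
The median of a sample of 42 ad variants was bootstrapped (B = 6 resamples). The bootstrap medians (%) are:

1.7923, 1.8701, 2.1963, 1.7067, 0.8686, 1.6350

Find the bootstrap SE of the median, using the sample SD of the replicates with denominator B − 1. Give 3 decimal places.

SE* = 0.442

Bootstrap SE is the standard deviation of the 6 replicate medians.
Mean of replicates: (1.7923 + 1.8701 + 2.1963 + 1.7067 + 0.8686 + 1.6350) / 6 = 10.06900 / 6 = 1.67817
Sum of squared deviations: (+0.11413)² + (+0.19193)² + (+0.51813)² + (+0.02853)² + (−0.80957)² + (−0.04317)² = 0.97640
Variance = 0.97640 / 5 = 0.19528
SE* = √0.19528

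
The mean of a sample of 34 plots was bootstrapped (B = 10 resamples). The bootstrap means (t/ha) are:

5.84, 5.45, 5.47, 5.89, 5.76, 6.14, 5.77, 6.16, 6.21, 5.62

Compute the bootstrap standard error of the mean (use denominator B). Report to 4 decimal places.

SE* = 0.2607

Bootstrap SE is the standard deviation of the 10 replicate means.
Mean of replicates: (5.84 + 5.45 + 5.47 + 5.89 + 5.76 + 6.14 + 5.77 + 6.16 + 6.21 + 5.62) / 10 = 58.31000 / 10 = 5.83100
Sum of squared deviations: (+0.00900)² + (−0.38100)² + (−0.36100)² + (+0.05900)² + (−0.07100)² + (+0.30900)² + (−0.06100)² + (+0.32900)² + (+0.37900)² + (−0.21100)² = 0.67969
Variance = 0.67969 / 10 = 0.06797
SE* = √0.06797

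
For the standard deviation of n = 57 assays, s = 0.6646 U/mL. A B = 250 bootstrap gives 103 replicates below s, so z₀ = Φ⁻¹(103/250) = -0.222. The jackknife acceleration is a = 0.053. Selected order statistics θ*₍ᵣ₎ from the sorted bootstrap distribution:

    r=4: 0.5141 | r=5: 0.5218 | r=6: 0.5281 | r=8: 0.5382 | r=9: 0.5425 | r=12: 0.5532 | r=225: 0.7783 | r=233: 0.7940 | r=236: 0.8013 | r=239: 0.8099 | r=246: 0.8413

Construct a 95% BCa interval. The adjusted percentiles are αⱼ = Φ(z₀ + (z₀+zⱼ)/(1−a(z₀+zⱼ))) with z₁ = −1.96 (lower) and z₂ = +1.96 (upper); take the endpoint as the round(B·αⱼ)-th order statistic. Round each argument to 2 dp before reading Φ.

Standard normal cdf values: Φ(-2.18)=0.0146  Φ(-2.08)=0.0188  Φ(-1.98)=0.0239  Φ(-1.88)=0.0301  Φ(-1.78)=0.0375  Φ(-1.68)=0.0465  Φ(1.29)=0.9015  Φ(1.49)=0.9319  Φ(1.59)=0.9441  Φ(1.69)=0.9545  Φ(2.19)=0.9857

Lower: z₀ + z₁ = -0.222 + (-1.960) = -2.182; 1 − a(z₀+z₁) = 1 − (0.053)(-2.182) = 1.1156; argument = -0.222 + (-2.182)/1.1156 = -2.1778 → -2.18.
α₁ = Φ(-2.18) = 0.0146; rank = round(250 × 0.0146) = 4; θ*₍4₎ = 0.5141.
Upper: z₀ + z₂ = 1.738; 1 − a(z₀+z₂) = 0.9079; argument = 1.6923 → 1.69; α₂ = 0.9545; rank = 239; θ*₍239₎ = 0.8099.

(0.5141, 0.8099)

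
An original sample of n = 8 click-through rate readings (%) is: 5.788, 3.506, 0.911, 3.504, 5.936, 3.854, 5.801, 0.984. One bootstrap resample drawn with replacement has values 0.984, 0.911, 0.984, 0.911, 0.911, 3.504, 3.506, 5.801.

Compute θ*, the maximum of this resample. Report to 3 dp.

Maximum = 5.801

θ* = 5.801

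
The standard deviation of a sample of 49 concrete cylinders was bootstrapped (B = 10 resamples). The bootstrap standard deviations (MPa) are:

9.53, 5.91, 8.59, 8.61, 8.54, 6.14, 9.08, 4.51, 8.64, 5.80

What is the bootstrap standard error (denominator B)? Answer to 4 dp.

Bootstrap SE is the standard deviation of the 10 replicate standard deviations.
Mean of replicates: (9.53 + 5.91 + 8.59 + 8.61 + 8.54 + 6.14 + 9.08 + 4.51 + 8.64 + 5.80) / 10 = 75.35000 / 10 = 7.53500
Sum of squared deviations: (+1.99500)² + (−1.62500)² + (+1.05500)² + (+1.07500)² + (+1.00500)² + (−1.39500)² + (+1.54500)² + (−3.02500)² + (+1.10500)² + (−1.73500)² = 27.61425
Variance = 27.61425 / 10 = 2.76143
SE* = √2.76143

SE* = 1.6618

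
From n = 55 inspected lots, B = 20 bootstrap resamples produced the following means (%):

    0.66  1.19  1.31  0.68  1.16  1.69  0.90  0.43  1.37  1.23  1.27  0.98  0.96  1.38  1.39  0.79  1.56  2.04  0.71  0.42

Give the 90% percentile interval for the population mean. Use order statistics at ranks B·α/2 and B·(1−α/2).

(0.42, 1.69)

Sorted replicates: 0.42, 0.43, 0.66, 0.68, 0.71, 0.79, 0.90, 0.96, 0.98, 1.16, 1.19, 1.23, 1.27, 1.31, 1.37, 1.38, 1.39, 1.56, 1.69, 2.04
α = 0.10; lower rank = 20 × 0.050 = 1; upper rank = 20 × 0.950 = 19.
The 1st smallest replicate is 0.42; the 19th is 1.69.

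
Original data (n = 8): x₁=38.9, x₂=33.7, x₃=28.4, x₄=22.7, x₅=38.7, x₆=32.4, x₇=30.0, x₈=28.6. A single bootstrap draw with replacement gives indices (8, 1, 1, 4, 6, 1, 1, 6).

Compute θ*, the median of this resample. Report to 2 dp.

Resample values: 28.6, 38.9, 38.9, 22.7, 32.4, 38.9, 38.9, 32.4.
Sorted: 22.7, 28.6, 32.4, 32.4, 38.9, 38.9, 38.9, 38.9
Median = average of the two middle values = 35.65

θ* = 35.65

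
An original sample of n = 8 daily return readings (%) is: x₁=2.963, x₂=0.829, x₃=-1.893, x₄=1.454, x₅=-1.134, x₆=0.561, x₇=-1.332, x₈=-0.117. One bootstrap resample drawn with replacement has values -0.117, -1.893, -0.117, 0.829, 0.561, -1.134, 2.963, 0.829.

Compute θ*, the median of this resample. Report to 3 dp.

θ* = 0.222

Sorted: -1.893, -1.134, -0.117, -0.117, 0.561, 0.829, 0.829, 2.963
Median = average of the two middle values = 0.222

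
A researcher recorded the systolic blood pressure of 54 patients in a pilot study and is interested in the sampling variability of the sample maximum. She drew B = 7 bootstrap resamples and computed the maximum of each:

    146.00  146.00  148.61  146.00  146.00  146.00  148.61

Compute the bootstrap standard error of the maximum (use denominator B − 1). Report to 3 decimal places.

SE* = 1.274

Bootstrap SE is the standard deviation of the 7 replicate maximums.
Mean of replicates: (146.00 + 146.00 + 148.61 + 146.00 + 146.00 + 146.00 + 148.61) / 7 = 1027.2200 / 7 = 146.7457
Sum of squared deviations: (−0.7457)² + (−0.7457)² + (+1.8643)² + (−0.7457)² + (−0.7457)² + (−0.7457)² + (+1.8643)² = 9.7316
Variance = 9.7316 / 6 = 1.6219
SE* = √1.6219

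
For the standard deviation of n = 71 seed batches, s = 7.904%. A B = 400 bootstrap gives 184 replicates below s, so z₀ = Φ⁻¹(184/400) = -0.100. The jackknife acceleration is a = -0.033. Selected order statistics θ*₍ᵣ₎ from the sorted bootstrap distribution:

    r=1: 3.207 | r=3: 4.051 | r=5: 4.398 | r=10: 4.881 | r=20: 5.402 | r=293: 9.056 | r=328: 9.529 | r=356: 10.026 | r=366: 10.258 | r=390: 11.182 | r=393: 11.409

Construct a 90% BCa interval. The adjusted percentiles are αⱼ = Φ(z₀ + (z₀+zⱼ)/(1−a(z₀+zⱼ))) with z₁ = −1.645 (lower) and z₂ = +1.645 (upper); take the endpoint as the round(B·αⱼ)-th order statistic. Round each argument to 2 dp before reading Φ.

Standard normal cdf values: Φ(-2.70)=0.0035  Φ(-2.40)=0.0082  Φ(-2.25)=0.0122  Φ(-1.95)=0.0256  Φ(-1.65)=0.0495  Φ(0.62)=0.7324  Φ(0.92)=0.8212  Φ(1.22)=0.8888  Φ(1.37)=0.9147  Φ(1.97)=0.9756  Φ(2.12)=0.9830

(4.881, 10.258)

Lower: z₀ + z₁ = -0.100 + (-1.645) = -1.745; 1 − a(z₀+z₁) = 1 − (-0.033)(-1.745) = 0.9424; argument = -0.100 + (-1.745)/0.9424 = -1.9516 → -1.95.
α₁ = Φ(-1.95) = 0.0256; rank = round(400 × 0.0256) = 10; θ*₍10₎ = 4.881.
Upper: z₀ + z₂ = 1.545; 1 − a(z₀+z₂) = 1.0510; argument = 1.3700 → 1.37; α₂ = 0.9147; rank = 366; θ*₍366₎ = 10.258.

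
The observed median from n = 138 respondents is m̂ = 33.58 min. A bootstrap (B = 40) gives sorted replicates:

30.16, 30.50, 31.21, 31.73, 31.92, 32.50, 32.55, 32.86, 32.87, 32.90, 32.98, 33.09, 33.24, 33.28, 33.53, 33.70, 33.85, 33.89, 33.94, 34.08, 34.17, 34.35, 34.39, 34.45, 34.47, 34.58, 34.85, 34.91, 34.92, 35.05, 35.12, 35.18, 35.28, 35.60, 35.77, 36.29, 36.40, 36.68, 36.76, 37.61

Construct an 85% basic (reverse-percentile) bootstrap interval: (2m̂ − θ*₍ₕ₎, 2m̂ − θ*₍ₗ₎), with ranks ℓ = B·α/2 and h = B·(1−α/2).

(30.76, 35.95)

Percentile endpoints at ranks 3 and 37: θ*₍3₎ = 31.21, θ*₍37₎ = 36.40.
Basic interval reflects these around m̂:
  lower = 2 × 33.58 − 36.40 = 30.76
  upper = 2 × 33.58 − 31.21 = 35.95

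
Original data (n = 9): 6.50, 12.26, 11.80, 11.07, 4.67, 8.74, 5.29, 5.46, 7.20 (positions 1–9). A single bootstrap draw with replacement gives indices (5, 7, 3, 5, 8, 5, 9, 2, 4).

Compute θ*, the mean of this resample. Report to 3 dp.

Resample values: 4.67, 5.29, 11.80, 4.67, 5.46, 4.67, 7.20, 12.26, 11.07.
Mean = (4.67 + 5.29 + 11.80 + 4.67 + 5.46 + 4.67 + 7.20 + 12.26 + 11.07) / 9 = 67.090 / 9 = 7.454

θ* = 7.454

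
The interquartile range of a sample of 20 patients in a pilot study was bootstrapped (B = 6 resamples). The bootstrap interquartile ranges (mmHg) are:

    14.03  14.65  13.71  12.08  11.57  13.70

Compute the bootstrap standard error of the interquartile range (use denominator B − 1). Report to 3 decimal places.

Bootstrap SE is the standard deviation of the 6 replicate interquartile ranges.
Mean of replicates: (14.03 + 14.65 + 13.71 + 12.08 + 11.57 + 13.70) / 6 = 79.7400 / 6 = 13.2900
Sum of squared deviations: (+0.7400)² + (+1.3600)² + (+0.4200)² + (−1.2100)² + (−1.7200)² + (+0.4100)² = 7.1642
Variance = 7.1642 / 5 = 1.4328
SE* = √1.4328

SE* = 1.197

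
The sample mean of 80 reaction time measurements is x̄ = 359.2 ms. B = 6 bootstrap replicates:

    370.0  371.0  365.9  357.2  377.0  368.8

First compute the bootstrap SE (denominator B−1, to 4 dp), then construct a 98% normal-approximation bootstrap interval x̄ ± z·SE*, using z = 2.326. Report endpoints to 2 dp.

(343.94, 374.46)

Mean of replicates = 368.3167; sum of squared deviations = 215.0883; SE* = √(215.0883/5) = 6.5588
Margin = 2.326 × 6.5588 = 15.256
Interval: 359.2 ± 15.256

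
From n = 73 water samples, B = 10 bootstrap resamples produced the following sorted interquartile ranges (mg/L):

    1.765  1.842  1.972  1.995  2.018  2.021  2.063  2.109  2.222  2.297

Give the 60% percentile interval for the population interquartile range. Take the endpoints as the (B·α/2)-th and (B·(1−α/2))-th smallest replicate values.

α = 0.40; lower rank = 10 × 0.200 = 2; upper rank = 10 × 0.800 = 8.
The 2nd smallest replicate is 1.842; the 8th is 2.109.

(1.842, 2.109)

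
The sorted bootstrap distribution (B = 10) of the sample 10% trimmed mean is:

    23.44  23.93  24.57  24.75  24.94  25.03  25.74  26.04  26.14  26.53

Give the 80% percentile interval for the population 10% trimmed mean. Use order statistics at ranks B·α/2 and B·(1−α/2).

α = 0.20; lower rank = 10 × 0.100 = 1; upper rank = 10 × 0.900 = 9.
The 1st smallest replicate is 23.44; the 9th is 26.14.

(23.44, 26.14)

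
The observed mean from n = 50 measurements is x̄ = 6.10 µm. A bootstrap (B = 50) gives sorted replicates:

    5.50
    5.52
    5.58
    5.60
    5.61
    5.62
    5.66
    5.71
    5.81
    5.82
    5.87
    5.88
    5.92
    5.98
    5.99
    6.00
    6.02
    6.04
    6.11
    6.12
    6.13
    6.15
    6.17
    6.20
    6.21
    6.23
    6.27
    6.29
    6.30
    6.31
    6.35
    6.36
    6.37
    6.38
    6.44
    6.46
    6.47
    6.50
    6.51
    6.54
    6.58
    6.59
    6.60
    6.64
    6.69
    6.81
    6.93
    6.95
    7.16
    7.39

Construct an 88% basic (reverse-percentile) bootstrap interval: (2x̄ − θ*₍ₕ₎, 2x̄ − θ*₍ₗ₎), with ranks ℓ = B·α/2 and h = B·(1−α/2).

Percentile endpoints at ranks 3 and 47: θ*₍3₎ = 5.58, θ*₍47₎ = 6.93.
Basic interval reflects these around x̄:
  lower = 2 × 6.10 − 6.93 = 5.27
  upper = 2 × 6.10 − 5.58 = 6.62

(5.27, 6.62)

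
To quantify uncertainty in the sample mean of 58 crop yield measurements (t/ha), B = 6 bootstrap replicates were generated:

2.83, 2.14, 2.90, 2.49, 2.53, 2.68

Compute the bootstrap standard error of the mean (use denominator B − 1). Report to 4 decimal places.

Bootstrap SE is the standard deviation of the 6 replicate means.
Mean of replicates: (2.83 + 2.14 + 2.90 + 2.49 + 2.53 + 2.68) / 6 = 15.57000 / 6 = 2.59500
Sum of squared deviations: (+0.23500)² + (−0.45500)² + (+0.30500)² + (−0.10500)² + (−0.06500)² + (+0.08500)² = 0.37775
Variance = 0.37775 / 5 = 0.07555
SE* = √0.07555

SE* = 0.2749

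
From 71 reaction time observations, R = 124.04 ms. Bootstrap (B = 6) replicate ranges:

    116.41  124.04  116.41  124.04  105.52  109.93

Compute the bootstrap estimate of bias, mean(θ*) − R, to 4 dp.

mean(θ*) = (116.41 + 124.04 + 116.41 + 124.04 + 105.52 + 109.93) / 6 = 116.05833
bias = 116.05833 − 124.04

bias = −7.9817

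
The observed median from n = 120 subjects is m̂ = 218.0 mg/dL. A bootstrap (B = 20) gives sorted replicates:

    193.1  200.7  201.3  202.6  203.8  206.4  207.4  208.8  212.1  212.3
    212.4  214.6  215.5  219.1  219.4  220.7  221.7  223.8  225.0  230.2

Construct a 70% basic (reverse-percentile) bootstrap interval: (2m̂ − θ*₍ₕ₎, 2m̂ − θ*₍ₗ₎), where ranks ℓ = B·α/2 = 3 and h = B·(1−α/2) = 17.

Percentile endpoints at ranks 3 and 17: θ*₍3₎ = 201.3, θ*₍17₎ = 221.7.
Basic interval reflects these around m̂:
  lower = 2 × 218.0 − 221.7 = 214.3
  upper = 2 × 218.0 − 201.3 = 234.7

(214.3, 234.7)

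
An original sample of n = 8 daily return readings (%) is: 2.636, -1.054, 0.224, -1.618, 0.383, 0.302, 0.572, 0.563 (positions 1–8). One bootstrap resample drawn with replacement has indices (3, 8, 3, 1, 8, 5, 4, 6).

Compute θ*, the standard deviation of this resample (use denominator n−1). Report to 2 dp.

Resample values: 0.224, 0.563, 0.224, 2.636, 0.563, 0.383, -1.618, 0.302.
Mean = 0.4096; sum of squared deviations = 9.1963
s² = 9.1963 / 7 = 1.3138
s = √1.3138 = 1.15

θ* = 1.15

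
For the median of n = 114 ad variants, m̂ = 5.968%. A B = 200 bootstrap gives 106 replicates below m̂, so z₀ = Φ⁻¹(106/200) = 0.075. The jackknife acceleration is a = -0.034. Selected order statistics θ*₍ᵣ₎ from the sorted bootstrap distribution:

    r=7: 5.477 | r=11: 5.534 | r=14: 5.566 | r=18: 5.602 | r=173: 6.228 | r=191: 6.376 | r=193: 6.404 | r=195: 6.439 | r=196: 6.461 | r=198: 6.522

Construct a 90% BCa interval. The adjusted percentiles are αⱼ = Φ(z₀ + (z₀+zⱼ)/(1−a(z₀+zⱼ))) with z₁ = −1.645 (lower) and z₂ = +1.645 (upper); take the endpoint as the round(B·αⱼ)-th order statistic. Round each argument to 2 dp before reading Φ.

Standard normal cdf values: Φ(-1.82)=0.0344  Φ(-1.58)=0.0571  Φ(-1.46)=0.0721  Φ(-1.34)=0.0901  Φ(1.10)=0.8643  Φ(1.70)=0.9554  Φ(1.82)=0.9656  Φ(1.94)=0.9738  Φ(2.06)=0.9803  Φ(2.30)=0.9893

(5.534, 6.376)

Lower: z₀ + z₁ = 0.075 + (-1.645) = -1.570; 1 − a(z₀+z₁) = 1 − (-0.034)(-1.570) = 0.9466; argument = 0.075 + (-1.570)/0.9466 = -1.5835 → -1.58.
α₁ = Φ(-1.58) = 0.0571; rank = round(200 × 0.0571) = 11; θ*₍11₎ = 5.534.
Upper: z₀ + z₂ = 1.720; 1 − a(z₀+z₂) = 1.0585; argument = 1.7000 → 1.70; α₂ = 0.9554; rank = 191; θ*₍191₎ = 6.376.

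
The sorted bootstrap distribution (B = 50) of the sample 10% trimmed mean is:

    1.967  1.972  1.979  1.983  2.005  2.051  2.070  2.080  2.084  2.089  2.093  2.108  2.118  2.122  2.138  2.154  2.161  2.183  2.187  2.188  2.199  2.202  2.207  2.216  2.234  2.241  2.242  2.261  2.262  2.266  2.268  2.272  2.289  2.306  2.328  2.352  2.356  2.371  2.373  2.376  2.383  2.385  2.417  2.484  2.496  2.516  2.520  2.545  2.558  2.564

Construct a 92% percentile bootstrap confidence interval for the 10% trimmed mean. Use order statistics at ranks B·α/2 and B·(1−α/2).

α = 0.08; lower rank = 50 × 0.040 = 2; upper rank = 50 × 0.960 = 48.
The 2nd smallest replicate is 1.972; the 48th is 2.545.

(1.972, 2.545)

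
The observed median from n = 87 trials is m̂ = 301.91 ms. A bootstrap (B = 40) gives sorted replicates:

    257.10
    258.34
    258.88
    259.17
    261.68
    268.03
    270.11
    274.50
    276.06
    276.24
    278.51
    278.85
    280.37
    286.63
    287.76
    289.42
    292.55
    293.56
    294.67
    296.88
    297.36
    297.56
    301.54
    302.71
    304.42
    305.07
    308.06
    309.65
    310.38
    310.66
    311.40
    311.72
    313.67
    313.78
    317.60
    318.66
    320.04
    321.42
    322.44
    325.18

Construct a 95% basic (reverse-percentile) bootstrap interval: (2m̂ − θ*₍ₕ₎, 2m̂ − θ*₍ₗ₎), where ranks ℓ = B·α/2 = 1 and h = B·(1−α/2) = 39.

Percentile endpoints at ranks 1 and 39: θ*₍1₎ = 257.10, θ*₍39₎ = 322.44.
Basic interval reflects these around m̂:
  lower = 2 × 301.91 − 322.44 = 281.38
  upper = 2 × 301.91 − 257.10 = 346.72

(281.38, 346.72)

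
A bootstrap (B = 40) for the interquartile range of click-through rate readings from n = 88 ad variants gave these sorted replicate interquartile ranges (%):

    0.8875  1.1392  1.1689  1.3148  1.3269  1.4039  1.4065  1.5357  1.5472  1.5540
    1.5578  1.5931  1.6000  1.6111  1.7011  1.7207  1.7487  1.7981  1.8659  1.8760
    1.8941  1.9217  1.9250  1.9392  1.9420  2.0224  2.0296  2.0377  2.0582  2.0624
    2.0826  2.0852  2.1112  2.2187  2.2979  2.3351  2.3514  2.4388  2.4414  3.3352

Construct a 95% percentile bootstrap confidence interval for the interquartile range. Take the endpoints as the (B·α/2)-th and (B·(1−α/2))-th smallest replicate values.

α = 0.05; lower rank = 40 × 0.025 = 1; upper rank = 40 × 0.975 = 39.
The 1st smallest replicate is 0.8875; the 39th is 2.4414.

(0.8875, 2.4414)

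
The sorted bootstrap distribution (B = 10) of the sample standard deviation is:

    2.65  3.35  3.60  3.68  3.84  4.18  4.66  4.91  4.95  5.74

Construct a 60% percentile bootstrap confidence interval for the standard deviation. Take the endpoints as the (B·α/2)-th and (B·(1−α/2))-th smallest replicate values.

(3.35, 4.91)

α = 0.40; lower rank = 10 × 0.200 = 2; upper rank = 10 × 0.800 = 8.
The 2nd smallest replicate is 3.35; the 8th is 4.91.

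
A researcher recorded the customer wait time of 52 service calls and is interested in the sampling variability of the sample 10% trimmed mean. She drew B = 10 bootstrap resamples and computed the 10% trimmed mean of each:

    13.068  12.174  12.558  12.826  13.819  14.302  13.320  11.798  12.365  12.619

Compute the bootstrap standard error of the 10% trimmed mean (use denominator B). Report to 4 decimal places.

Bootstrap SE is the standard deviation of the 10 replicate 10% trimmed means.
Mean of replicates: (13.068 + 12.174 + 12.558 + 12.826 + 13.819 + 14.302 + 13.320 + 11.798 + 12.365 + 12.619) / 10 = 128.84900 / 10 = 12.88490
Sum of squared deviations: (+0.18310)² + (−0.71090)² + (−0.32690)² + (−0.05890)² + (+0.93410)² + (+1.41710)² + (+0.43510)² + (−1.08690)² + (−0.51990)² + (−0.26590)² = 5.24161
Variance = 5.24161 / 10 = 0.52416
SE* = √0.52416

SE* = 0.7240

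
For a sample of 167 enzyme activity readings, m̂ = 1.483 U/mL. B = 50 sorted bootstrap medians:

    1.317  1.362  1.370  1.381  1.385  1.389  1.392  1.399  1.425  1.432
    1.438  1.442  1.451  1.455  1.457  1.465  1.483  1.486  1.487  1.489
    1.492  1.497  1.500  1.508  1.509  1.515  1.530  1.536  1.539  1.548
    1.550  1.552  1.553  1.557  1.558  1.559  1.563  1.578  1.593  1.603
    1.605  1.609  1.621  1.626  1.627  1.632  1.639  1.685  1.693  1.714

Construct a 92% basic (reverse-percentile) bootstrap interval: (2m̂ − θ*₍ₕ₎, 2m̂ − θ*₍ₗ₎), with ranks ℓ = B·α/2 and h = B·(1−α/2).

(1.281, 1.604)

Percentile endpoints at ranks 2 and 48: θ*₍2₎ = 1.362, θ*₍48₎ = 1.685.
Basic interval reflects these around m̂:
  lower = 2 × 1.483 − 1.685 = 1.281
  upper = 2 × 1.483 − 1.362 = 1.604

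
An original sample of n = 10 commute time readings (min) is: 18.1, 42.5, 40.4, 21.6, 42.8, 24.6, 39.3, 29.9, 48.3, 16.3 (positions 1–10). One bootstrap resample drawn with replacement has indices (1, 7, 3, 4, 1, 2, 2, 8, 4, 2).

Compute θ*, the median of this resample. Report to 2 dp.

θ* = 34.60

Resample values: 18.1, 39.3, 40.4, 21.6, 18.1, 42.5, 42.5, 29.9, 21.6, 42.5.
Sorted: 18.1, 18.1, 21.6, 21.6, 29.9, 39.3, 40.4, 42.5, 42.5, 42.5
Median = average of the two middle values = 34.60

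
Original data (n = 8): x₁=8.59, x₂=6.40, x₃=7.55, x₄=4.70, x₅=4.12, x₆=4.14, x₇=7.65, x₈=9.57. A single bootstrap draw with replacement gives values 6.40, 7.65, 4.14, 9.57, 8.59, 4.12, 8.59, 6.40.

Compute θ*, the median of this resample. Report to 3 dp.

Sorted: 4.12, 4.14, 6.40, 6.40, 7.65, 8.59, 8.59, 9.57
Median = average of the two middle values = 7.025

θ* = 7.025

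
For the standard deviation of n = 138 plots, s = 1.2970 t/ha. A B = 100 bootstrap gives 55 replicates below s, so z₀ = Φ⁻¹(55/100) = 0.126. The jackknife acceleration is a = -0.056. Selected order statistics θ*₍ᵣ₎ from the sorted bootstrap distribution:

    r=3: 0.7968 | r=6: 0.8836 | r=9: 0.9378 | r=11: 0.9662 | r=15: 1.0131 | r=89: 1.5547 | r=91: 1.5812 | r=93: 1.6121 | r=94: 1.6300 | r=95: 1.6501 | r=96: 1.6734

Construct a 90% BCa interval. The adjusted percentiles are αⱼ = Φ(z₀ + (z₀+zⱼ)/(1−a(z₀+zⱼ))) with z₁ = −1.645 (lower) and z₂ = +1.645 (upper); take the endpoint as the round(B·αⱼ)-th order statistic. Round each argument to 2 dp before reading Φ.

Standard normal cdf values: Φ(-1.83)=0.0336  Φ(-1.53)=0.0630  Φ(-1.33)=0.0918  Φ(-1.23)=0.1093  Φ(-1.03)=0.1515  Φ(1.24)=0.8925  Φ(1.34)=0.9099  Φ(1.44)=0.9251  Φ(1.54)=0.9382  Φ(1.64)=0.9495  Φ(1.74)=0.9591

(0.8836, 1.6734)

Lower: z₀ + z₁ = 0.126 + (-1.645) = -1.519; 1 − a(z₀+z₁) = 1 − (-0.056)(-1.519) = 0.9149; argument = 0.126 + (-1.519)/0.9149 = -1.5342 → -1.53.
α₁ = Φ(-1.53) = 0.0630; rank = round(100 × 0.0630) = 6; θ*₍6₎ = 0.8836.
Upper: z₀ + z₂ = 1.771; 1 − a(z₀+z₂) = 1.0992; argument = 1.7372 → 1.74; α₂ = 0.9591; rank = 96; θ*₍96₎ = 1.6734.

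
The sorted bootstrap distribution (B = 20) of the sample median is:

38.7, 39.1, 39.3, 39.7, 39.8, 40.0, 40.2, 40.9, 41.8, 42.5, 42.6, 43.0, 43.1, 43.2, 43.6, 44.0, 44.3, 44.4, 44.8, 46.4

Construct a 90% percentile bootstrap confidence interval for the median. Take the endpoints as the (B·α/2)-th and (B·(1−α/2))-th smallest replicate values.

(38.7, 44.8)

α = 0.10; lower rank = 20 × 0.050 = 1; upper rank = 20 × 0.950 = 19.
The 1st smallest replicate is 38.7; the 19th is 44.8.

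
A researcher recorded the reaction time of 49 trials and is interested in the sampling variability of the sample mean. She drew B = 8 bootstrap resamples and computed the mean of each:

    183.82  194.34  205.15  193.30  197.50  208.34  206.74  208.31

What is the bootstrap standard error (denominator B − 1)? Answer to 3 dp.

Bootstrap SE is the standard deviation of the 8 replicate means.
Mean of replicates: (183.82 + 194.34 + 205.15 + 193.30 + 197.50 + 208.34 + 206.74 + 208.31) / 8 = 1597.5000 / 8 = 199.6875
Sum of squared deviations: (−15.8675)² + (−5.3475)² + (+5.4625)² + (−6.3875)² + (−2.1875)² + (+8.6525)² + (+7.0525)² + (+8.6225)² = 554.7486
Variance = 554.7486 / 7 = 79.2498
SE* = √79.2498

SE* = 8.902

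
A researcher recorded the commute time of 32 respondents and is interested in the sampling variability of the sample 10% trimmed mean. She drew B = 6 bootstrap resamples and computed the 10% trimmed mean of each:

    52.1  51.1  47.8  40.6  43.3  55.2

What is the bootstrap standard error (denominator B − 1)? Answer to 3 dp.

SE* = 5.557

Bootstrap SE is the standard deviation of the 6 replicate 10% trimmed means.
Mean of replicates: (52.1 + 51.1 + 47.8 + 40.6 + 43.3 + 55.2) / 6 = 290.1000 / 6 = 48.3500
Sum of squared deviations: (+3.7500)² + (+2.7500)² + (−0.5500)² + (−7.7500)² + (−5.0500)² + (+6.8500)² = 154.4150
Variance = 154.4150 / 5 = 30.8830
SE* = √30.8830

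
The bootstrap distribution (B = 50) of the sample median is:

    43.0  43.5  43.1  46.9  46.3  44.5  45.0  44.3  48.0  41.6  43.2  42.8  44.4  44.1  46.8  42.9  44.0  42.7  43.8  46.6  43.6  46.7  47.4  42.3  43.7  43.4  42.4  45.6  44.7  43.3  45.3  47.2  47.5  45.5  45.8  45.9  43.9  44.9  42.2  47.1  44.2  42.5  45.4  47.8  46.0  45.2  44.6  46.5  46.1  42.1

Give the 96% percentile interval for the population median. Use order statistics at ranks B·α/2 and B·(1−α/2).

(41.6, 47.8)

Sorted replicates: 41.6, 42.1, 42.2, 42.3, 42.4, 42.5, 42.7, 42.8, 42.9, 43.0, 43.1, 43.2, 43.3, 43.4, 43.5, 43.6, 43.7, 43.8, 43.9, 44.0, 44.1, 44.2, 44.3, 44.4, 44.5, 44.6, 44.7, 44.9, 45.0, 45.2, 45.3, 45.4, 45.5, 45.6, 45.8, 45.9, 46.0, 46.1, 46.3, 46.5, 46.6, 46.7, 46.8, 46.9, 47.1, 47.2, 47.4, 47.5, 47.8, 48.0
α = 0.04; lower rank = 50 × 0.020 = 1; upper rank = 50 × 0.980 = 49.
The 1st smallest replicate is 41.6; the 49th is 47.8.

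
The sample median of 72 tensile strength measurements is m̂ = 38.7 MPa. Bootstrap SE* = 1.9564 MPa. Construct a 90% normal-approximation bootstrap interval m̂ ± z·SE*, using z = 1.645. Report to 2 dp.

Margin = 1.645 × 1.9564 = 3.218
Interval: 38.7 ± 3.218

(35.48, 41.92)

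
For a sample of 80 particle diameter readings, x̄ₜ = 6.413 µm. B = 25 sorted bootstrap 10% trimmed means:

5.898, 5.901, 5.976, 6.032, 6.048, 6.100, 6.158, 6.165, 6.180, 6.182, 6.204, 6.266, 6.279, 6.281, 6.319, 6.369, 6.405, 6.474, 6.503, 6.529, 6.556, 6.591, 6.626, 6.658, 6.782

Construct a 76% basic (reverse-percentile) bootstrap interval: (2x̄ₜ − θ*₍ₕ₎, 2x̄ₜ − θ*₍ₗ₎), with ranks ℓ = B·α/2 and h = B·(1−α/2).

Percentile endpoints at ranks 3 and 22: θ*₍3₎ = 5.976, θ*₍22₎ = 6.591.
Basic interval reflects these around x̄ₜ:
  lower = 2 × 6.413 − 6.591 = 6.235
  upper = 2 × 6.413 − 5.976 = 6.850

(6.235, 6.850)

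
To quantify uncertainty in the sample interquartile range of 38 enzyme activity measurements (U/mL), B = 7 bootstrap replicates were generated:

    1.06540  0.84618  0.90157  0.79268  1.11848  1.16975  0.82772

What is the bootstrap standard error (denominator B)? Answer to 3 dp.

SE* = 0.142

Bootstrap SE is the standard deviation of the 7 replicate interquartile ranges.
Mean of replicates: (1.06540 + 0.84618 + 0.90157 + 0.79268 + 1.11848 + 1.16975 + 0.82772) / 7 = 6.721780 / 7 = 0.960254
Sum of squared deviations: (+0.105146)² + (−0.114074)² + (−0.058684)² + (−0.167574)² + (+0.158226)² + (+0.209496)² + (−0.132534)² = 0.142083
Variance = 0.142083 / 7 = 0.020298
SE* = √0.020298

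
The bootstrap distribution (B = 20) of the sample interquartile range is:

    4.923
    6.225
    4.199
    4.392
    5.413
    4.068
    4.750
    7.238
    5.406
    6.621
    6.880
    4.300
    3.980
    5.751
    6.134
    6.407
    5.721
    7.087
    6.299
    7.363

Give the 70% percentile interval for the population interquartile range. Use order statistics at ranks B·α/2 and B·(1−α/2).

(4.199, 6.880)

Sorted replicates: 3.980, 4.068, 4.199, 4.300, 4.392, 4.750, 4.923, 5.406, 5.413, 5.721, 5.751, 6.134, 6.225, 6.299, 6.407, 6.621, 6.880, 7.087, 7.238, 7.363
α = 0.30; lower rank = 20 × 0.150 = 3; upper rank = 20 × 0.850 = 17.
The 3rd smallest replicate is 4.199; the 17th is 6.880.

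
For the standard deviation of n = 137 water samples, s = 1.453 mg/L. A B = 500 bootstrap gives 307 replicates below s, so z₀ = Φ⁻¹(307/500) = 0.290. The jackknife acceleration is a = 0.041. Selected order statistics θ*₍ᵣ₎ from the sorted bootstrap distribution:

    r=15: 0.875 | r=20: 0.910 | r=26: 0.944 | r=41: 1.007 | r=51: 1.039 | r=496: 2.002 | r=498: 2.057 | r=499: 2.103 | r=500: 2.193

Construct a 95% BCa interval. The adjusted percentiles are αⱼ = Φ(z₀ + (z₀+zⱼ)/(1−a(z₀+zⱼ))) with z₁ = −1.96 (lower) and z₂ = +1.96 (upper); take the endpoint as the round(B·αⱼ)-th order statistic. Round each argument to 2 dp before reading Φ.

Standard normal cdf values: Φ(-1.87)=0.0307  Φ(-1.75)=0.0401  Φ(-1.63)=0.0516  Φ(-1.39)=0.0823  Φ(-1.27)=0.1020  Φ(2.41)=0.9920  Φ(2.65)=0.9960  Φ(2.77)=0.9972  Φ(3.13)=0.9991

(1.039, 2.103)

Lower: z₀ + z₁ = 0.290 + (-1.960) = -1.670; 1 − a(z₀+z₁) = 1 − (0.041)(-1.670) = 1.0685; argument = 0.290 + (-1.670)/1.0685 = -1.2730 → -1.27.
α₁ = Φ(-1.27) = 0.1020; rank = round(500 × 0.1020) = 51; θ*₍51₎ = 1.039.
Upper: z₀ + z₂ = 2.250; 1 − a(z₀+z₂) = 0.9078; argument = 2.7687 → 2.77; α₂ = 0.9972; rank = 499; θ*₍499₎ = 2.103.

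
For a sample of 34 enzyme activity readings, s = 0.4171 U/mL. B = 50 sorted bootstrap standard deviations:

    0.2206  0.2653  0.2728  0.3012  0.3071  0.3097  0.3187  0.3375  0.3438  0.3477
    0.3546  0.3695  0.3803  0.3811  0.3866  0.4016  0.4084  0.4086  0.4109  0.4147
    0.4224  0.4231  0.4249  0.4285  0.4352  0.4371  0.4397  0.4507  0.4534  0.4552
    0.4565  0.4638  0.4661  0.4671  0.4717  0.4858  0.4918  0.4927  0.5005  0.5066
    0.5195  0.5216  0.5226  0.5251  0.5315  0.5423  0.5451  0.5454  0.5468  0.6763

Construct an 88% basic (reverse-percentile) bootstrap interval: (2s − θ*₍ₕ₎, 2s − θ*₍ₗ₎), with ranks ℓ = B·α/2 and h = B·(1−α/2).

(0.2891, 0.5614)

Percentile endpoints at ranks 3 and 47: θ*₍3₎ = 0.2728, θ*₍47₎ = 0.5451.
Basic interval reflects these around s:
  lower = 2 × 0.4171 − 0.5451 = 0.2891
  upper = 2 × 0.4171 − 0.2728 = 0.5614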